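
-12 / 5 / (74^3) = -3 / 506530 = -0.00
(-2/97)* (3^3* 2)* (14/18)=-84/97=-0.87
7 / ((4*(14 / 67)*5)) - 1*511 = -20373 / 40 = -509.32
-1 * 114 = -114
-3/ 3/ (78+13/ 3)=-3/ 247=-0.01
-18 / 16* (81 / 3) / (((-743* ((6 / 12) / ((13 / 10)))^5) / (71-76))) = -90224199 / 3715000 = -24.29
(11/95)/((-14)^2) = 0.00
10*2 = 20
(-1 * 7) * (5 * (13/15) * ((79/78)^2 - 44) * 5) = 9150925/1404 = 6517.75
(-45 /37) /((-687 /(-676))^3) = -1544578880 /1332997779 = -1.16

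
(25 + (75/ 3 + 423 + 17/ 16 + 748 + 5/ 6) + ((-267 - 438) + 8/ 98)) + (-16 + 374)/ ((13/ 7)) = 21731791/ 30576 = 710.75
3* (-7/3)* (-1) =7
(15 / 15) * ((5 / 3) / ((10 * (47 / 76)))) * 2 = 76 / 141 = 0.54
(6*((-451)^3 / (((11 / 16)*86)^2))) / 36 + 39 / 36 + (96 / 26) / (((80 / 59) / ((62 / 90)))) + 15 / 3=-31480854791 / 7211100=-4365.61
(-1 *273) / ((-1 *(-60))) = -91 / 20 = -4.55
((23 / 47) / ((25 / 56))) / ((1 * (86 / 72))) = 46368 / 50525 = 0.92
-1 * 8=-8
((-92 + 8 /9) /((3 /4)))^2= 14757.75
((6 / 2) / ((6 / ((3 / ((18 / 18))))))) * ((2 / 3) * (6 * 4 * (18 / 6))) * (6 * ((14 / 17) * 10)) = 60480 / 17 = 3557.65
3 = 3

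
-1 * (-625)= 625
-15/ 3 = -5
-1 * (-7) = 7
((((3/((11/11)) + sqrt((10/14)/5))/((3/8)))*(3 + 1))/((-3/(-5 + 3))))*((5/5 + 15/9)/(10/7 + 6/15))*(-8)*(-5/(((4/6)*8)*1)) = 100*sqrt(7)/9 + 700/3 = 262.73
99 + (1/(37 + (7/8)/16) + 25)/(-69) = 1403510/14229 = 98.64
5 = 5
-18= -18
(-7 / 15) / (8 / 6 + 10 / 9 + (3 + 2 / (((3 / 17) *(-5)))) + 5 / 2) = -0.08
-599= -599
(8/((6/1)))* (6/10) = 4/5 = 0.80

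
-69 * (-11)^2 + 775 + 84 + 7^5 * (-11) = -192367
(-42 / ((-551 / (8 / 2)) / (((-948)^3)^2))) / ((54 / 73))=164849792966159745024 / 551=299182927343302622.55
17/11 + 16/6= 139/33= 4.21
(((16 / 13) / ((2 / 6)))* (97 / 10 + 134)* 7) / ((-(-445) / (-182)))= -3379824 / 2225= -1519.02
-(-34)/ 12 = 17/ 6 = 2.83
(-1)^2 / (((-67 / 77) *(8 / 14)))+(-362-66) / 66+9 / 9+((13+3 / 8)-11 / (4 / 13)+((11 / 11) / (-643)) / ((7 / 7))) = -339752525 / 11373384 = -29.87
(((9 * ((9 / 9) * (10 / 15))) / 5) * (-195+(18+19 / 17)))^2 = 12873744 / 289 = 44545.83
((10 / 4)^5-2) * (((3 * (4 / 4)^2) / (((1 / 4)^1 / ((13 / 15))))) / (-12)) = -39793 / 480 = -82.90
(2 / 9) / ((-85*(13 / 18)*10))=-2 / 5525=-0.00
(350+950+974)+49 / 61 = 138763 / 61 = 2274.80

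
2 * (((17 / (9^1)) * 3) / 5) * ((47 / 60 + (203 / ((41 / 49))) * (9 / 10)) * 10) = 1832821 / 369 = 4966.99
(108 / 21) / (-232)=-9 / 406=-0.02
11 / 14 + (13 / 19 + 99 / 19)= 6.68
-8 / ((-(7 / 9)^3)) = 5832 / 343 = 17.00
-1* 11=-11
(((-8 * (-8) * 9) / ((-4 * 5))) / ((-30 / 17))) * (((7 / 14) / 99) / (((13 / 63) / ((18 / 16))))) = 3213 / 7150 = 0.45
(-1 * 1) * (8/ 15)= -8/ 15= -0.53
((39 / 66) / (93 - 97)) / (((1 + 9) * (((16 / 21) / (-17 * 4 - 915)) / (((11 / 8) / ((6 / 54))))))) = 2415231 / 10240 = 235.86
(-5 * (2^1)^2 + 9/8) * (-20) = 377.50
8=8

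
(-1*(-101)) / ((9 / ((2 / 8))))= 101 / 36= 2.81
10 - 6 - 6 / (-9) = 14 / 3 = 4.67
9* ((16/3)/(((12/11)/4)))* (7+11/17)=22880/17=1345.88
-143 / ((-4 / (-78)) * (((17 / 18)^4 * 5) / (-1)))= 292725576 / 417605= 700.96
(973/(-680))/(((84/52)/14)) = -12649/1020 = -12.40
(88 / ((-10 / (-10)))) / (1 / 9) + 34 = 826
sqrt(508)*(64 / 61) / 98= 64*sqrt(127) / 2989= 0.24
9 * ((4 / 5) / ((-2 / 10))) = -36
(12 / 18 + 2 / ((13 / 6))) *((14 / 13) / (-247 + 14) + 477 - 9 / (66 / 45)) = 972690193 / 1299441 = 748.55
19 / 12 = 1.58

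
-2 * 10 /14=-10 /7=-1.43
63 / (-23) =-63 / 23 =-2.74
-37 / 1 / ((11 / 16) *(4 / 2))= -296 / 11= -26.91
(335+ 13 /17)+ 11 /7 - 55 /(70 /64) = 34159 /119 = 287.05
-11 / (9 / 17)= -187 / 9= -20.78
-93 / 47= -1.98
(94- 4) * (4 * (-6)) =-2160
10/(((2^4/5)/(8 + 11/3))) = 875/24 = 36.46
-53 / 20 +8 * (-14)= -2293 / 20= -114.65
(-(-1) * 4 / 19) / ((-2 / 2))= -4 / 19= -0.21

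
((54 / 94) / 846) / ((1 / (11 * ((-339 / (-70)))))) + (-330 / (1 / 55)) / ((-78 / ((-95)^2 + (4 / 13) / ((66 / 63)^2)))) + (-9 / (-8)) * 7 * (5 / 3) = 219525968393881 / 104529880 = 2100126.47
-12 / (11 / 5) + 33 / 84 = -1559 / 308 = -5.06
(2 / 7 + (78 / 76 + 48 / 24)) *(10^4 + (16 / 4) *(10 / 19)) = 83712620 / 2527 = 33127.27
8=8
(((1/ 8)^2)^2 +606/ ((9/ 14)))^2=888620.90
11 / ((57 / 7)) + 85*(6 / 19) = 1607 / 57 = 28.19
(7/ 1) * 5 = 35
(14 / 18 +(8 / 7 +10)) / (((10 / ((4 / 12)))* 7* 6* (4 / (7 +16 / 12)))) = 3755 / 190512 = 0.02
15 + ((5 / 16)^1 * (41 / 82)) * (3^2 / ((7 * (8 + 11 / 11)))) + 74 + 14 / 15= 302251 / 3360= 89.96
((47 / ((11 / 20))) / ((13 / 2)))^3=6644672000 / 2924207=2272.30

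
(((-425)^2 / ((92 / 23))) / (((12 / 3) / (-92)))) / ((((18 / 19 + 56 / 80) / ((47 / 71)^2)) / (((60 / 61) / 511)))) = -26154490968750 / 49182632443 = -531.78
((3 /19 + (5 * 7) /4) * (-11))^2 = 55457809 /5776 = 9601.42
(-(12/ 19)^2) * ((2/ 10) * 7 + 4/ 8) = -72/ 95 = -0.76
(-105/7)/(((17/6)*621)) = -10/1173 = -0.01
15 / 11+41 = 466 / 11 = 42.36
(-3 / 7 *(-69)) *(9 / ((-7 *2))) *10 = -9315 / 49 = -190.10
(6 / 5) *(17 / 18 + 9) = 179 / 15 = 11.93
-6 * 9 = -54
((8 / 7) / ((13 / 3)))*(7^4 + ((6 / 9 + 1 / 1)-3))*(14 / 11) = 115184 / 143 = 805.48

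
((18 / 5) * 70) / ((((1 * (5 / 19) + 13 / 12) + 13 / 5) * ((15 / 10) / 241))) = 46156320 / 4499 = 10259.24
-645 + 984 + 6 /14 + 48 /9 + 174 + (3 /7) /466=5076613 /9786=518.76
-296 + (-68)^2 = 4328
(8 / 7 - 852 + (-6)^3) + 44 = -7160 / 7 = -1022.86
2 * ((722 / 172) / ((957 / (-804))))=-96748 / 13717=-7.05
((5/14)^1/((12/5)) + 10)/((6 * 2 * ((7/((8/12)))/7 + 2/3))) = 1705/4368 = 0.39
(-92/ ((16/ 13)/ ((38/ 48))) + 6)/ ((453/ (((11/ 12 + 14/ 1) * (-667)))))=609501265/ 521856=1167.95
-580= -580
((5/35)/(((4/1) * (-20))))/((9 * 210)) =-1/1058400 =-0.00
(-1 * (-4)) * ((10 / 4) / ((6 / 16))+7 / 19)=1604 / 57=28.14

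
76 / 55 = 1.38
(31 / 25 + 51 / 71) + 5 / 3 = 3.62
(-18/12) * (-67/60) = 67/40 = 1.68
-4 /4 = -1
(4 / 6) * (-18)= -12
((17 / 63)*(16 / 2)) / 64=17 / 504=0.03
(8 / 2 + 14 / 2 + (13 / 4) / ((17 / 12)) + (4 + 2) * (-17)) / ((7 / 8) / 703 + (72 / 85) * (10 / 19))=-8480992 / 42743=-198.42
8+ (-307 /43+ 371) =15990 /43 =371.86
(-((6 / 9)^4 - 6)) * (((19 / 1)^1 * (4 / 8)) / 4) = 13.78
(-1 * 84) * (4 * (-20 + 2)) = 6048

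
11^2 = 121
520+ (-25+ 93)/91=47388/91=520.75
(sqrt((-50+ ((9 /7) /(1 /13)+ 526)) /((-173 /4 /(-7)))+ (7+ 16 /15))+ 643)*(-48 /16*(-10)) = 2*sqrt(591330435) /173+ 19290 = 19571.12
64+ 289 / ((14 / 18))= 3049 / 7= 435.57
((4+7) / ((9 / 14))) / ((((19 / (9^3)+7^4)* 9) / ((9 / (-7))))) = -891 / 875174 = -0.00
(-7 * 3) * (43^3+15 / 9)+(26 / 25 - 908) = -41764724 / 25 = -1670588.96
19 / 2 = 9.50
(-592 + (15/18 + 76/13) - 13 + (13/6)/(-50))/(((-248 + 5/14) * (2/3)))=16335333/4507100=3.62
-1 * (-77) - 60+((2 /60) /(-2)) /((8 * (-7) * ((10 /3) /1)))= 190401 /11200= 17.00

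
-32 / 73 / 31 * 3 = -96 / 2263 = -0.04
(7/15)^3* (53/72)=18179/243000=0.07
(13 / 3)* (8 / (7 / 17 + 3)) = 884 / 87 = 10.16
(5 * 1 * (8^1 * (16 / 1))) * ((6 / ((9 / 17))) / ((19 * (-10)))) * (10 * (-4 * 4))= 348160 / 57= 6108.07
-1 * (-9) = 9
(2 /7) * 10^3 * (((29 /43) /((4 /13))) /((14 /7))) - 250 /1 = 19000 /301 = 63.12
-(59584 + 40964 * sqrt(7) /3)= -59584-40964 * sqrt(7) /3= -95710.85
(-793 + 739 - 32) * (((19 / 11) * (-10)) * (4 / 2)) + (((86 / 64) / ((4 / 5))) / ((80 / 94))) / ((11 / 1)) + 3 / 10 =2971.39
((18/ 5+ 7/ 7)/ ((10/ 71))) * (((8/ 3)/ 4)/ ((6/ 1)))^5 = 1633/ 2952450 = 0.00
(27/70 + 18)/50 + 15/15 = 4787/3500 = 1.37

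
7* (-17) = -119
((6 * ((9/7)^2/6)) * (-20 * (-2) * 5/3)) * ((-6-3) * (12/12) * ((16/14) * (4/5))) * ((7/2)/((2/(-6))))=466560/49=9521.63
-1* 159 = -159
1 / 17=0.06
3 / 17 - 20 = -337 / 17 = -19.82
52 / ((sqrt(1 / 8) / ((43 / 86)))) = 73.54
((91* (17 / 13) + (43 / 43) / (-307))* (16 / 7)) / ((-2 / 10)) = -2922560 / 2149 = -1359.96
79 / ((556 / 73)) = 10.37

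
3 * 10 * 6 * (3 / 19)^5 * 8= 349920 / 2476099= 0.14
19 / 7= 2.71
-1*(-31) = 31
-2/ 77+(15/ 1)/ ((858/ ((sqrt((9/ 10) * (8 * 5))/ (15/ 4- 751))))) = -11162/ 427427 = -0.03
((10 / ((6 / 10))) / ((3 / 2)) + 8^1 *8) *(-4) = -2704 / 9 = -300.44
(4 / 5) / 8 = 1 / 10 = 0.10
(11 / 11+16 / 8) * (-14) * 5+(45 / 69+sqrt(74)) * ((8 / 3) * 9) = -4470 / 23+24 * sqrt(74) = 12.11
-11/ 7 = -1.57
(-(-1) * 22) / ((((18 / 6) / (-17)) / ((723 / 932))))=-45067 / 466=-96.71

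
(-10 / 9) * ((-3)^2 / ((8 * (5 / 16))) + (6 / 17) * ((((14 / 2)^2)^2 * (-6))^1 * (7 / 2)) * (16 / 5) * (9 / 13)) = 9679948 / 221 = 43800.67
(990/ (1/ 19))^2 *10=3538161000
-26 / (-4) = 13 / 2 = 6.50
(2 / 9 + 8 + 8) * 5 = 730 / 9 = 81.11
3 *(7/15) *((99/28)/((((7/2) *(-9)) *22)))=-1/140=-0.01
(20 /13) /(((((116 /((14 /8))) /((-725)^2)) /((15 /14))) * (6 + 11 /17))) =23109375 /11752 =1966.42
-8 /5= -1.60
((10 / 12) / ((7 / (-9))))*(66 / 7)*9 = -4455 / 49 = -90.92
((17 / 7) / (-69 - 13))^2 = 289 / 329476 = 0.00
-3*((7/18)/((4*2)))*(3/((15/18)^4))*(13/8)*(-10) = 7371/500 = 14.74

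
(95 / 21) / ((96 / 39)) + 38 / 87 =44327 / 19488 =2.27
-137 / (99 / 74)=-10138 / 99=-102.40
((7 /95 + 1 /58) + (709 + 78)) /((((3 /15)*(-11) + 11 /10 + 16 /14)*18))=30358097 /29754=1020.30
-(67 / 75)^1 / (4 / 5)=-67 / 60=-1.12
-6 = -6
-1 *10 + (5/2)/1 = -15/2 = -7.50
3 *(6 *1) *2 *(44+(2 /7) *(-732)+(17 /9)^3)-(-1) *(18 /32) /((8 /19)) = -413769539 /72576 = -5701.19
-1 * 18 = -18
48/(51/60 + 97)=960/1957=0.49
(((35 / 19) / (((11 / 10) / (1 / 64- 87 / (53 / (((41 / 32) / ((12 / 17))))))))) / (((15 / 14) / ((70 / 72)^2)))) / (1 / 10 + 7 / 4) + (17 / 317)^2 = -3028377161589331 / 1281028073871744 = -2.36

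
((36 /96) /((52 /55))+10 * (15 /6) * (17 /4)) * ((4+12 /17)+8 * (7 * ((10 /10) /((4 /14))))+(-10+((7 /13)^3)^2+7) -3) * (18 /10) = 1276014066331311 /34135193248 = 37381.19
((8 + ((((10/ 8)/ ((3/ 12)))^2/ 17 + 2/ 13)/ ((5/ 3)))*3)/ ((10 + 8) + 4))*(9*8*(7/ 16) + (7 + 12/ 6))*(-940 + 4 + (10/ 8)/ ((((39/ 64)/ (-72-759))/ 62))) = -30801112002/ 14365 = -2144177.65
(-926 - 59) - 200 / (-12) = -968.33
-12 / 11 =-1.09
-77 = -77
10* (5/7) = 50/7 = 7.14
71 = 71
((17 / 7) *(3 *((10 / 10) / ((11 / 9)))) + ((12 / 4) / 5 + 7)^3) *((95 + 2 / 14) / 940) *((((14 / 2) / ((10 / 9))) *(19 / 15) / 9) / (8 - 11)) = -3010610857 / 226187500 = -13.31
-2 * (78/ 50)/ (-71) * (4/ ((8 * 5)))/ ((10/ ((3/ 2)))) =117/ 177500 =0.00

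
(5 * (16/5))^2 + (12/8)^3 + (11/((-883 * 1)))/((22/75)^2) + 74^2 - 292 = 422960761/77704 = 5443.23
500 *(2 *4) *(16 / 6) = 32000 / 3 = 10666.67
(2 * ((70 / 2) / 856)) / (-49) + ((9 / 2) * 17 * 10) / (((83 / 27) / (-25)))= -1547059915 / 248668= -6221.39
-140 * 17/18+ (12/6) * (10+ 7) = -884/9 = -98.22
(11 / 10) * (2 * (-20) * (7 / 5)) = -308 / 5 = -61.60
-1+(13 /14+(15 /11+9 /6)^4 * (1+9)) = 551295071 /819896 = 672.40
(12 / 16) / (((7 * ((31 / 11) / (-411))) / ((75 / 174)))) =-339075 / 50344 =-6.74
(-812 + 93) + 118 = -601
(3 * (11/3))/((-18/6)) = -11/3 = -3.67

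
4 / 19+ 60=1144 / 19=60.21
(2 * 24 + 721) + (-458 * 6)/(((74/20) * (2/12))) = -136427/37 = -3687.22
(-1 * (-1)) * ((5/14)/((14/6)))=15/98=0.15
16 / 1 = 16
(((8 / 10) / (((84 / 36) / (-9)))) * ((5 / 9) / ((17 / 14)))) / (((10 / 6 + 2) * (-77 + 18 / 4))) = 144 / 27115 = 0.01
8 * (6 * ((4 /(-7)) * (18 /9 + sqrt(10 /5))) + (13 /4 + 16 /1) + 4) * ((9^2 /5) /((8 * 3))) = 12393 /140 - 648 * sqrt(2) /35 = 62.34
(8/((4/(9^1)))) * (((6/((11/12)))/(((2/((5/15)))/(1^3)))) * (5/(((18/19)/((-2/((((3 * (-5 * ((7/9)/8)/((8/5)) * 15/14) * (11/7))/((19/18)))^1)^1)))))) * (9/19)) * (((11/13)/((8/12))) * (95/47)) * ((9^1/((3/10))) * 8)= 279465984/6721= 41581.01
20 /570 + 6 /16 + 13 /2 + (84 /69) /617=44728609 /6471096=6.91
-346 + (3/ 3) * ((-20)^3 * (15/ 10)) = -12346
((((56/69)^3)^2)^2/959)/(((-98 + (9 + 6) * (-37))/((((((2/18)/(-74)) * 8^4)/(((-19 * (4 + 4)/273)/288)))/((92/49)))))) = -1240868353626211847436763136/5615452313943914699659028383983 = -0.00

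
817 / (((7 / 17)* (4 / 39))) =19345.39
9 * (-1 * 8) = -72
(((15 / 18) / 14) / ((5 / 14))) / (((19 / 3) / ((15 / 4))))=15 / 152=0.10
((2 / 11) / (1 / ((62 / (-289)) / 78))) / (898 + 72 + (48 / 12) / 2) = -31 / 60254766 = -0.00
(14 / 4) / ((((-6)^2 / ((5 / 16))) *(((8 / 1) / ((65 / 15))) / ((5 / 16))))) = 2275 / 442368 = 0.01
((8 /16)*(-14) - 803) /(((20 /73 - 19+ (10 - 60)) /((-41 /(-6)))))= 404055 /5017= 80.54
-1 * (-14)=14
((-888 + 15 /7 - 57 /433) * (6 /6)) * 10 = -26854320 /3031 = -8859.89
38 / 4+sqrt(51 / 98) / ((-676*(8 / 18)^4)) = 19 / 2 - 6561*sqrt(102) / 2422784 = 9.47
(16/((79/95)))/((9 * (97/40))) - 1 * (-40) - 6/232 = 326852779/8000172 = 40.86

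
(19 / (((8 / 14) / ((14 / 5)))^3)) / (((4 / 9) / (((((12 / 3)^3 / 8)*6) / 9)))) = 6705993 / 250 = 26823.97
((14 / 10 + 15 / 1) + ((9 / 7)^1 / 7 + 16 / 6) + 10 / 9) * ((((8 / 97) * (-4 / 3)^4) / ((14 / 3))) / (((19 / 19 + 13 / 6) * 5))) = 4839424 / 67373775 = 0.07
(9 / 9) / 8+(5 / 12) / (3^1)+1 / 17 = 395 / 1224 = 0.32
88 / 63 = 1.40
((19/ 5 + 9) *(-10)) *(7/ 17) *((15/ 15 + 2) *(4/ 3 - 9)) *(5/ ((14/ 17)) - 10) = -80960/ 17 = -4762.35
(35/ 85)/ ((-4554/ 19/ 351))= -5187/ 8602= -0.60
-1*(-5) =5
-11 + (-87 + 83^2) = 6791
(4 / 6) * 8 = 16 / 3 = 5.33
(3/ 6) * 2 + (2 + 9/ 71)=222/ 71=3.13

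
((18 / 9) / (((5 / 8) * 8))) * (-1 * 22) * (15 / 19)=-132 / 19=-6.95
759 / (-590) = -759 / 590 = -1.29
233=233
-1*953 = -953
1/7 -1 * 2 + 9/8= -41/56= -0.73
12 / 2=6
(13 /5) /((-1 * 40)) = -13 /200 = -0.06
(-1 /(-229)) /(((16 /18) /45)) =405 /1832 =0.22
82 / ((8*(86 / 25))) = 2.98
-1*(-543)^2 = -294849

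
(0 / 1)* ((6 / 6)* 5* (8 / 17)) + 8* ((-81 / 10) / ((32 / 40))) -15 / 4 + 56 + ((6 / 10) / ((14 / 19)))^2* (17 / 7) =-232723 / 8575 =-27.14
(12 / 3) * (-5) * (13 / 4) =-65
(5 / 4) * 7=35 / 4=8.75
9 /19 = 0.47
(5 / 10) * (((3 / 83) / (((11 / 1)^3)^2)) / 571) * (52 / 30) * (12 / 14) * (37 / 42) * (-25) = -2405 / 4114019933177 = -0.00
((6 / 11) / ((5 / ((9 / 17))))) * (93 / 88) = 0.06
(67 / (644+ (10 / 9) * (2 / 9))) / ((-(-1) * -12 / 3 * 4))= -5427 / 834944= -0.01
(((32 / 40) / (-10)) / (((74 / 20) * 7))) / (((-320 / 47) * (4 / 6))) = 141 / 207200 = 0.00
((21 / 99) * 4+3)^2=16129 / 1089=14.81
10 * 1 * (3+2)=50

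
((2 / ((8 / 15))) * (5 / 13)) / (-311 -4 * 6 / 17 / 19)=-24225 / 5224804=-0.00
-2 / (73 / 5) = -10 / 73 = -0.14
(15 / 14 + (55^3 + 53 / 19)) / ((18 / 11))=162274849 / 1596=101675.97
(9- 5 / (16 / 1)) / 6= 139 / 96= 1.45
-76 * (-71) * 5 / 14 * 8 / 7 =107920 / 49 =2202.45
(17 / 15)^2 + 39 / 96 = 12173 / 7200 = 1.69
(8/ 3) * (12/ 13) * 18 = 44.31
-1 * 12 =-12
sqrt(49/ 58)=7 * sqrt(58)/ 58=0.92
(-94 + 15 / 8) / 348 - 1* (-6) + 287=814975 / 2784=292.74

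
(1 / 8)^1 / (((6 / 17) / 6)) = 17 / 8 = 2.12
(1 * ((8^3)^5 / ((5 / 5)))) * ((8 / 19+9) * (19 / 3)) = 6298002603900928 / 3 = 2099334201300309.33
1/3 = 0.33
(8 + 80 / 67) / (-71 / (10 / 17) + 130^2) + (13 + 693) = 7936950646 / 11242131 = 706.00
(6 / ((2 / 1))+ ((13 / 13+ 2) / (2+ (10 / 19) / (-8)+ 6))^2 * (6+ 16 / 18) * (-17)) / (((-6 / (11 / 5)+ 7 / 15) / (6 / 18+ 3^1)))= 2748392350 / 135626157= 20.26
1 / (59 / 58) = 0.98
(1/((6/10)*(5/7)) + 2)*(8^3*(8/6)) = 26624/9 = 2958.22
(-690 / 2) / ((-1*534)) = 115 / 178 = 0.65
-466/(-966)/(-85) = -233/41055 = -0.01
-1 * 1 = -1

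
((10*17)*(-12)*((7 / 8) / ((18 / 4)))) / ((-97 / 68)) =278.08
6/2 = 3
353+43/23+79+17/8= 80223/184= 435.99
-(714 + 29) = -743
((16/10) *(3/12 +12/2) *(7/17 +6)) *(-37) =-40330/17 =-2372.35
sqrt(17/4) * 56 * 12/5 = 336 * sqrt(17)/5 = 277.07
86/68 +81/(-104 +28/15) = 12283/26044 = 0.47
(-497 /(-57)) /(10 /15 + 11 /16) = 7952 /1235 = 6.44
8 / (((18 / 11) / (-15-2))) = -83.11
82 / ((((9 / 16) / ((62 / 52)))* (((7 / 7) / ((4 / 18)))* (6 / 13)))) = 20336 / 243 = 83.69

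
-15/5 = -3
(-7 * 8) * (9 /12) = -42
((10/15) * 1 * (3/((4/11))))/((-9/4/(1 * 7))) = -154/9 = -17.11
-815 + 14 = -801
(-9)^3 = -729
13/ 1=13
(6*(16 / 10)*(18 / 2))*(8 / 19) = 3456 / 95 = 36.38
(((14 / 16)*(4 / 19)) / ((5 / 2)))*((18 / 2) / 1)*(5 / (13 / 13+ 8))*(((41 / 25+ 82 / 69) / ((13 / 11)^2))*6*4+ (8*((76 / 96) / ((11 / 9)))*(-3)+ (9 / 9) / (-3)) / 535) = 116663939644 / 6519373575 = 17.89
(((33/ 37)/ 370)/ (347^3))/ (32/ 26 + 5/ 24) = 5148/ 128412771057815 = 0.00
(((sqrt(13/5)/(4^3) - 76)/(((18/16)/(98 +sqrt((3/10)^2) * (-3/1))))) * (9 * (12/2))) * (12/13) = -21253248/65 +8739 * sqrt(65)/650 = -326864.65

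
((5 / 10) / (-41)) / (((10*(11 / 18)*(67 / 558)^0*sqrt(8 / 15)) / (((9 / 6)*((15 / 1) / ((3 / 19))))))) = -513*sqrt(30) / 7216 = -0.39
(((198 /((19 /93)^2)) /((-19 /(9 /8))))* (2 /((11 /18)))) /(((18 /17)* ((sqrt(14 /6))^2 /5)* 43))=-178645095 /4129118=-43.26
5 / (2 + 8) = 1 / 2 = 0.50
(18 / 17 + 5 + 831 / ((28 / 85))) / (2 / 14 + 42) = 60.00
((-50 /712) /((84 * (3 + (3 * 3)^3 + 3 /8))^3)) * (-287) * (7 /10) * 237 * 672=518240 /53700923625993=0.00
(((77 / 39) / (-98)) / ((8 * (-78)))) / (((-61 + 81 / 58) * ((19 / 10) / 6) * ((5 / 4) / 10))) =-3190 / 233108967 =-0.00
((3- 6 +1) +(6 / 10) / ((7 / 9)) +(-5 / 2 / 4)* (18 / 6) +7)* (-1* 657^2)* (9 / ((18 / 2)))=-470929059 / 280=-1681889.50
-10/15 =-0.67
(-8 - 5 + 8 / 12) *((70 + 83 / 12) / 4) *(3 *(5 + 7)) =-34151 / 4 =-8537.75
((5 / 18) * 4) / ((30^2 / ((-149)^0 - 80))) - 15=-12229 / 810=-15.10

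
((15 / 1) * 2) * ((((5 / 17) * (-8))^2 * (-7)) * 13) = -4368000 / 289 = -15114.19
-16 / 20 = -4 / 5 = -0.80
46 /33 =1.39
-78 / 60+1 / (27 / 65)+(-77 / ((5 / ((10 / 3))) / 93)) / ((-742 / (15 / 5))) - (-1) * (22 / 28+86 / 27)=24.38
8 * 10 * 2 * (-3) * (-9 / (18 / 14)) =3360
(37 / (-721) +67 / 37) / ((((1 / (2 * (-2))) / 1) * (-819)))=62584 / 7282821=0.01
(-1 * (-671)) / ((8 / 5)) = 3355 / 8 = 419.38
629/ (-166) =-629/ 166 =-3.79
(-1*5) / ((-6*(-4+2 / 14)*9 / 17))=-595 / 1458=-0.41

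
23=23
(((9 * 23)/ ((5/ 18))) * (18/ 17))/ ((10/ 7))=234738/ 425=552.32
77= 77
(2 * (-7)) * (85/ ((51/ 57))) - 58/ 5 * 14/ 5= -34062/ 25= -1362.48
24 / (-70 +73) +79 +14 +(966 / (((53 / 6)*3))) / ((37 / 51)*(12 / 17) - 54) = 41094163 / 409637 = 100.32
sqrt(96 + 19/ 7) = sqrt(4837)/ 7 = 9.94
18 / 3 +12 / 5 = 42 / 5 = 8.40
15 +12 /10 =16.20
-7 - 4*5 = -27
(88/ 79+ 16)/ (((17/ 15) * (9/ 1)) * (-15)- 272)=-1352/ 33575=-0.04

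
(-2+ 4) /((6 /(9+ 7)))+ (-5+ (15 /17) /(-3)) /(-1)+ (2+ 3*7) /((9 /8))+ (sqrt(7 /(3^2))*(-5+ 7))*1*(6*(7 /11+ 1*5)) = 4754 /153+ 248*sqrt(7) /11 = 90.72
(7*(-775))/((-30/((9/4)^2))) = 29295/32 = 915.47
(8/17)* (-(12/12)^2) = -8/17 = -0.47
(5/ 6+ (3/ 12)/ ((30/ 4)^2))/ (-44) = -377/ 19800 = -0.02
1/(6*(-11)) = -1/66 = -0.02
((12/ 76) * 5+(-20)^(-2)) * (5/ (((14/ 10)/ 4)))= 6019/ 532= 11.31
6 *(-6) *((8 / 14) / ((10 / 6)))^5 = -8957952 / 52521875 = -0.17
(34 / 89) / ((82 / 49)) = 833 / 3649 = 0.23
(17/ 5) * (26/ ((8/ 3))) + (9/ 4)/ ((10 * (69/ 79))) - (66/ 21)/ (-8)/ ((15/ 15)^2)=43535/ 1288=33.80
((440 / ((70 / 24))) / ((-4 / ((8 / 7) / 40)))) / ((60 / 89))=-1958 / 1225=-1.60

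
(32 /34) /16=1 /17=0.06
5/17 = 0.29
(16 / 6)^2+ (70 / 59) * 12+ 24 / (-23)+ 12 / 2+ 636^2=4940430910 / 12213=404522.30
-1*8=-8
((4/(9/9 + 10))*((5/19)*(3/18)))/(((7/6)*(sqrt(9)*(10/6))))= 4/1463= 0.00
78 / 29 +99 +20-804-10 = -20077 / 29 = -692.31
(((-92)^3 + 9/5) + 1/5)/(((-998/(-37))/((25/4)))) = -360142275/1996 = -180432.00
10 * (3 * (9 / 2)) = 135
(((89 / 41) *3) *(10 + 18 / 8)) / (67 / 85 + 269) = 7565 / 25584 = 0.30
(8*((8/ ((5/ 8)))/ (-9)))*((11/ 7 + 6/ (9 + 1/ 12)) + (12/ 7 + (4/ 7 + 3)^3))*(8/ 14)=-321.83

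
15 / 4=3.75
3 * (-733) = -2199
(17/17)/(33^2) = 1/1089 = 0.00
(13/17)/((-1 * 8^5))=-13/557056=-0.00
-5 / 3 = -1.67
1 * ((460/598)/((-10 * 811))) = -1/10543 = -0.00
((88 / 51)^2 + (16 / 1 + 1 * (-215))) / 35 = -101971 / 18207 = -5.60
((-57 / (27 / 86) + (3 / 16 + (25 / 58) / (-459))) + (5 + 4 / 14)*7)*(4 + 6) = -153735655 / 106488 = -1443.69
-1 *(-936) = 936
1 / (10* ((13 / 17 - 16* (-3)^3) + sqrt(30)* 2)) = 0.00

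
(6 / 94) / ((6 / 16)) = 8 / 47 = 0.17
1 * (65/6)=65/6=10.83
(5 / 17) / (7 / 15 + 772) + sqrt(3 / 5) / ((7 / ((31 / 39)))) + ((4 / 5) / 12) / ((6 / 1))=0.10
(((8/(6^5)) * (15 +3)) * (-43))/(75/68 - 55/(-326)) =-238306/380565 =-0.63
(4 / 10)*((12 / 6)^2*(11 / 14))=44 / 35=1.26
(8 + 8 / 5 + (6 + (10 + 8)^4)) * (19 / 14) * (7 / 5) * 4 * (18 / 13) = 359071272 / 325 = 1104834.68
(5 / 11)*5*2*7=350 / 11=31.82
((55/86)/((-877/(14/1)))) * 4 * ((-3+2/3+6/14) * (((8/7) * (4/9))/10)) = 28160/7127379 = 0.00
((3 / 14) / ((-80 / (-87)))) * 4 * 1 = 261 / 280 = 0.93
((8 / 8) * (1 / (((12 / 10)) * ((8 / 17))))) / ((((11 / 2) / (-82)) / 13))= -45305 / 132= -343.22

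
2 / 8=1 / 4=0.25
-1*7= -7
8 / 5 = 1.60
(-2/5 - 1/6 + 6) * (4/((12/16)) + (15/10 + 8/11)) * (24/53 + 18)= 13257931/17490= 758.03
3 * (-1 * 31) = -93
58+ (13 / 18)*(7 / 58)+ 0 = 60643 / 1044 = 58.09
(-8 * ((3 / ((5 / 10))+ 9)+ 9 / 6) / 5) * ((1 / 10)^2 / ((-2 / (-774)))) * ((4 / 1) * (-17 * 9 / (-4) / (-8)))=1953.96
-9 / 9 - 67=-68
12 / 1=12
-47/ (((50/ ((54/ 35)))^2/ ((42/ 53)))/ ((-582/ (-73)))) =-119646396/ 423171875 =-0.28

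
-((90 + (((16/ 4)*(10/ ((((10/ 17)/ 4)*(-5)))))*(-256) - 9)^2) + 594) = -4842367669/ 25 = -193694706.76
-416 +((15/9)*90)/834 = -57799/139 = -415.82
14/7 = 2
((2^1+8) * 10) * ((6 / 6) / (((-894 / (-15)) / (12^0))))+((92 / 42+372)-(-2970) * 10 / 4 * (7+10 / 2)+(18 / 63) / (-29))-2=8118947392 / 90741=89473.86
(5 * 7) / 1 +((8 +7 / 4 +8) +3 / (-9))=629 / 12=52.42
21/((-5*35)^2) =3/4375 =0.00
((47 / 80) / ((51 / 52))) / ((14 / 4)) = 611 / 3570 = 0.17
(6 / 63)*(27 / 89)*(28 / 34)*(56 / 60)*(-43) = -7224 / 7565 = -0.95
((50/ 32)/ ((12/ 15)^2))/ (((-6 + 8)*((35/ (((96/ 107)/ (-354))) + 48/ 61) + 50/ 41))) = -1563125/ 17680901344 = -0.00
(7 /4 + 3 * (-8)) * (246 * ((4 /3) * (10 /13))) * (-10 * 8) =5838400 /13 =449107.69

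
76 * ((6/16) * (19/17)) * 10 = 5415/17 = 318.53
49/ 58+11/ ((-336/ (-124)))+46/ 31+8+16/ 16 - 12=255865/ 75516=3.39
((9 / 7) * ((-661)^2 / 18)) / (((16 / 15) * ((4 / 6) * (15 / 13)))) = 17039919 / 448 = 38035.53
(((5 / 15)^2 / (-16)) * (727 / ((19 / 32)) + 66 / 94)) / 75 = -218807 / 1928880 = -0.11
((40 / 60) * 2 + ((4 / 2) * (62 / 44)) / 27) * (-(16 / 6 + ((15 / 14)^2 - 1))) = -100955 / 24948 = -4.05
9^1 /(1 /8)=72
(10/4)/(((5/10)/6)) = 30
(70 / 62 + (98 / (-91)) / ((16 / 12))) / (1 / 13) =4.18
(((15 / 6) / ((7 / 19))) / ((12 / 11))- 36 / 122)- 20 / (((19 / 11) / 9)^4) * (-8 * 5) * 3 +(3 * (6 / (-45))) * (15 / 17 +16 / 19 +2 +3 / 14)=200821927147104349 / 113520016680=1769044.20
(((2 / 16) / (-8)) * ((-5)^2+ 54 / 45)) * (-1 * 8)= 131 / 40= 3.28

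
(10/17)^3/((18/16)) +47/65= 2598199/2874105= 0.90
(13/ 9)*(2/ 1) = 2.89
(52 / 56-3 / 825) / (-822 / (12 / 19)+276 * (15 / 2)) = 3561 / 2958725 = 0.00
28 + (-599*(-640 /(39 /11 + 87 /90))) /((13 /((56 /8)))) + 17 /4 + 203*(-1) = 3529025569 /77428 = 45578.16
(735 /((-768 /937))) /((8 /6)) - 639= -1343031 /1024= -1311.55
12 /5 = 2.40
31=31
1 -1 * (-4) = 5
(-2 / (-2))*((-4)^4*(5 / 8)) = 160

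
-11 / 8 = -1.38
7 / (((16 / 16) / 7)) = 49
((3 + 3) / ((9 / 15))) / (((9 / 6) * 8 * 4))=5 / 24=0.21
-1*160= -160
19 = 19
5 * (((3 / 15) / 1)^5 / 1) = 0.00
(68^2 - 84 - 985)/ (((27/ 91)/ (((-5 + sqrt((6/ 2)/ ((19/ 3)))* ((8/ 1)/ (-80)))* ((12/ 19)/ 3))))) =-718900/ 57 - 14378* sqrt(19)/ 361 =-12785.89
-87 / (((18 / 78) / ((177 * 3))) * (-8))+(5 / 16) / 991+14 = 396992623 / 15856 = 25037.38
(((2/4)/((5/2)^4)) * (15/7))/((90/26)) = 104/13125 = 0.01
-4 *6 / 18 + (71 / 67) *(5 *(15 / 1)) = 15707 / 201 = 78.14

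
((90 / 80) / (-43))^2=81 / 118336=0.00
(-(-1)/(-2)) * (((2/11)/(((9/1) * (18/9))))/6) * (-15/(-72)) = -5/28512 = -0.00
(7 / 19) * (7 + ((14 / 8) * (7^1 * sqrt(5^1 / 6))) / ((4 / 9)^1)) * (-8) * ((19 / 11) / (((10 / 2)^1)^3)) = -1029 * sqrt(30) / 5500- 392 / 1375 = -1.31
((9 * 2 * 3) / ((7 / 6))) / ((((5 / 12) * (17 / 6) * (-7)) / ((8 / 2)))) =-93312 / 4165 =-22.40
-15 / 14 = -1.07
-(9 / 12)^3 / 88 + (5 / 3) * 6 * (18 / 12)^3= 190053 / 5632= 33.75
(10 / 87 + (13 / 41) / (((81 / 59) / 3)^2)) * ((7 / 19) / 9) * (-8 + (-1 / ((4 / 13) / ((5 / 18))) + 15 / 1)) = 4338974591 / 10671807672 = 0.41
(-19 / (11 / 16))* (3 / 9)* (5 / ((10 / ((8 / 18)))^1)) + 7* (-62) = -129506 / 297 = -436.05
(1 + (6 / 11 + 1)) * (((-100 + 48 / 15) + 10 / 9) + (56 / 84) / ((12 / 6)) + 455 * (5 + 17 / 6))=4370702 / 495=8829.70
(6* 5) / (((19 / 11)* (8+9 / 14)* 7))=0.29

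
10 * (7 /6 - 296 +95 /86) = -378910 /129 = -2937.29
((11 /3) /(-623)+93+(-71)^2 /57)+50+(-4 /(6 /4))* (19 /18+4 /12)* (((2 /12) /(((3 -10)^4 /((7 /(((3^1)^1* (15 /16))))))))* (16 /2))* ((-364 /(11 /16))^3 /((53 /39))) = 113486628264391321 /202909250313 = 559297.46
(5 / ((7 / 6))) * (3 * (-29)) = -2610 / 7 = -372.86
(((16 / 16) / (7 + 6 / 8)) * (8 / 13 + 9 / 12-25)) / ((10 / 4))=-2458 / 2015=-1.22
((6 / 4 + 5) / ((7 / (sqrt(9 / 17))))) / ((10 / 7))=39 * sqrt(17) / 340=0.47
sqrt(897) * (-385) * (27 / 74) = -10395 * sqrt(897) / 74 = -4207.16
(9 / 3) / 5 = 3 / 5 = 0.60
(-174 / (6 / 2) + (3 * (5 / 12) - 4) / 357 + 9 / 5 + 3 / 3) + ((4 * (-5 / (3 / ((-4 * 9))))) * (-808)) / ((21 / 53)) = -489472.35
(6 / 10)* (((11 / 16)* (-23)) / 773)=-759 / 61840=-0.01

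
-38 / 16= -19 / 8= -2.38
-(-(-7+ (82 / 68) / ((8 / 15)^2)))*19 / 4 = -114133 / 8704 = -13.11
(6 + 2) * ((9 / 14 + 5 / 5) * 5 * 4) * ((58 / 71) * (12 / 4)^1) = 320160 / 497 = 644.19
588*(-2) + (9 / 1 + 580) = -587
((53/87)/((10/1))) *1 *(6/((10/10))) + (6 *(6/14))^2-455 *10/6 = -16015144/21315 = -751.36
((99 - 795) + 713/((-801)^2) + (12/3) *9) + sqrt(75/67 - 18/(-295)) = -423455947/641601 + sqrt(461137215)/19765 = -658.91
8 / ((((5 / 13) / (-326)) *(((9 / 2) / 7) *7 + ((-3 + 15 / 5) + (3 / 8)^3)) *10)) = -8679424 / 58275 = -148.94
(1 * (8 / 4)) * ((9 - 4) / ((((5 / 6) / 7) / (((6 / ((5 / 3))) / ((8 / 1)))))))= 189 / 5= 37.80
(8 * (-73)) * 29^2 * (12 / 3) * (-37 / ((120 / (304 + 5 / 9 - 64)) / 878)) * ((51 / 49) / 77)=58723496313112 / 33957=1729348773.83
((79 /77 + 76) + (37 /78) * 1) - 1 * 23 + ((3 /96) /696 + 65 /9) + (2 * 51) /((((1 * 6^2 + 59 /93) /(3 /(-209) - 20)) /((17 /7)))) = -318697736421137 /4329525328128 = -73.61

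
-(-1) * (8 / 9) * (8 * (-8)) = -56.89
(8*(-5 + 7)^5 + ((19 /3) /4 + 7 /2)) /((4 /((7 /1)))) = 21931 /48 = 456.90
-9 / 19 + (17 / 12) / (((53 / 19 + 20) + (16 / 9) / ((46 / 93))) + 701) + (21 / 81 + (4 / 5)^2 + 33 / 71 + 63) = 1775335931207 / 27786378240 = 63.89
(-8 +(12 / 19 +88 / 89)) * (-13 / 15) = 46748 / 8455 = 5.53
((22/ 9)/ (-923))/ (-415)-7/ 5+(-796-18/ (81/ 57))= -558525571/ 689481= -810.07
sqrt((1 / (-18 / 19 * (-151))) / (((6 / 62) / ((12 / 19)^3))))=4 * sqrt(9362) / 2869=0.13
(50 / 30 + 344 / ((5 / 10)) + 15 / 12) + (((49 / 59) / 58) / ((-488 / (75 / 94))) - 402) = 136057189607 / 470921952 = 288.92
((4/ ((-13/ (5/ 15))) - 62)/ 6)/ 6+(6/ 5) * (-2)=-4.13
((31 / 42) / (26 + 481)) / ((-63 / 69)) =-713 / 447174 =-0.00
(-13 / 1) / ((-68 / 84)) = 273 / 17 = 16.06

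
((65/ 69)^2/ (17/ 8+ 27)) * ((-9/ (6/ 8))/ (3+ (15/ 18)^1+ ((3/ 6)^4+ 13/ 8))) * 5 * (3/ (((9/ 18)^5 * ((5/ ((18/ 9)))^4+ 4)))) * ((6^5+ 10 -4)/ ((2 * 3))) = -331500748800/ 346228913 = -957.46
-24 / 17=-1.41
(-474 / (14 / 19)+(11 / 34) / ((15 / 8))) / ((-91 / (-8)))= -9183656 / 162435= -56.54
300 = 300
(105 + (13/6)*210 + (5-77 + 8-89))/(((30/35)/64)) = 91168/3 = 30389.33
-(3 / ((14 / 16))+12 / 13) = -396 / 91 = -4.35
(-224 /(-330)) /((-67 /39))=-1456 /3685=-0.40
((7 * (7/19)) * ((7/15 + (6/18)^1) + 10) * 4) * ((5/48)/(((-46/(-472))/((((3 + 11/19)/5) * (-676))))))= -2392082784/41515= -57619.72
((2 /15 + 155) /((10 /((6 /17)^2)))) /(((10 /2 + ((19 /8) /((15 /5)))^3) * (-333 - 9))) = -10722816 /10430017225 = -0.00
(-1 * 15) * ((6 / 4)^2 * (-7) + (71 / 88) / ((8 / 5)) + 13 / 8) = 143835 / 704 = 204.31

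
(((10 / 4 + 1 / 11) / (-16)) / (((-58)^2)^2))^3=-185193 / 63206815941419964382144626688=-0.00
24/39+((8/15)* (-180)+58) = -486/13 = -37.38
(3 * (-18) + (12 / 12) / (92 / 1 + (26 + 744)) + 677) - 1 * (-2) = 538751 / 862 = 625.00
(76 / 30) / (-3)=-38 / 45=-0.84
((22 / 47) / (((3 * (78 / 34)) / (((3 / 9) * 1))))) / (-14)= -187 / 115479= -0.00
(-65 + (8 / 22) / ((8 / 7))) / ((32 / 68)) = -24191 / 176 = -137.45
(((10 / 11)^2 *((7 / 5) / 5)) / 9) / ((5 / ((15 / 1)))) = 28 / 363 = 0.08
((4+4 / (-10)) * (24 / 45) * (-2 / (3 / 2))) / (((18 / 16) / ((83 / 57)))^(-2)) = -263169 / 172225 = -1.53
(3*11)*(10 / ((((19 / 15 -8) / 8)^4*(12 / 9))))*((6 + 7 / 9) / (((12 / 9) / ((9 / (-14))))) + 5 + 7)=3137032800000 / 728422807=4306.61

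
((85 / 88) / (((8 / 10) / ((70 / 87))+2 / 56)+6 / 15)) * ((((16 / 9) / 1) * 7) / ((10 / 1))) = 11900 / 14157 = 0.84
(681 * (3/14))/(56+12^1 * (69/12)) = 2043/1750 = 1.17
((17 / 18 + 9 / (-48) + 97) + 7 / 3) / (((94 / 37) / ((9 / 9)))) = 533281 / 13536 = 39.40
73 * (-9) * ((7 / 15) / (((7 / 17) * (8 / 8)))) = -3723 / 5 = -744.60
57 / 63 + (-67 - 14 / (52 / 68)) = -23042 / 273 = -84.40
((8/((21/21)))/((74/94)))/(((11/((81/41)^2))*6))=411156/684167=0.60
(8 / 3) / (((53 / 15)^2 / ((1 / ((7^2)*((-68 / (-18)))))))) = 2700 / 2339897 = 0.00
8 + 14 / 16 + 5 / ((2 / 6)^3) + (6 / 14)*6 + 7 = 8593 / 56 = 153.45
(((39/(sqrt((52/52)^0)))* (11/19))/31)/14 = 0.05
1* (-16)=-16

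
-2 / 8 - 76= -305 / 4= -76.25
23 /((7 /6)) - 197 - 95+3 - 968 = -8661 /7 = -1237.29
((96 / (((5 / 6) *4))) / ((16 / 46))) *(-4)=-1656 / 5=-331.20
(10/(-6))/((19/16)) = -80/57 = -1.40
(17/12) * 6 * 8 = 68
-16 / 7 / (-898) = 8 / 3143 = 0.00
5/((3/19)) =95/3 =31.67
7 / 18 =0.39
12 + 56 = 68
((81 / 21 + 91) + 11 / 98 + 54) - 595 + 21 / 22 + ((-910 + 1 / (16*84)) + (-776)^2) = 62177755853 / 103488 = 600820.92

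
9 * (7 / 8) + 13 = 167 / 8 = 20.88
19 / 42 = 0.45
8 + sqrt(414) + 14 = 3 * sqrt(46) + 22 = 42.35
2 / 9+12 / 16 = 35 / 36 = 0.97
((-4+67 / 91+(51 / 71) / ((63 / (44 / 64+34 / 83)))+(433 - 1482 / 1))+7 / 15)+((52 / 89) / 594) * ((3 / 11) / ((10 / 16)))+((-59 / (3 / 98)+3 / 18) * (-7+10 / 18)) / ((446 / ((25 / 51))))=-147277151985474761891 / 141867201118602960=-1038.13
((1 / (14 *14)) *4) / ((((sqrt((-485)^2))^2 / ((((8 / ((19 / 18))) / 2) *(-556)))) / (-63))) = 0.01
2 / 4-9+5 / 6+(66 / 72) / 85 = -2603 / 340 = -7.66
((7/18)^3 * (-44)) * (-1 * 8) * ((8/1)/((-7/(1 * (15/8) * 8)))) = -86240/243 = -354.90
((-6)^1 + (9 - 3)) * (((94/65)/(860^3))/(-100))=0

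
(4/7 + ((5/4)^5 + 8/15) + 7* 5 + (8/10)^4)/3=531768649/40320000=13.19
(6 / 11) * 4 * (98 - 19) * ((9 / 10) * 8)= 68256 / 55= 1241.02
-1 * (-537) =537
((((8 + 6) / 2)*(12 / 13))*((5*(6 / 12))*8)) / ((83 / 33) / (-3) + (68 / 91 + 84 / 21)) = 232848 / 7043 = 33.06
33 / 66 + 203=407 / 2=203.50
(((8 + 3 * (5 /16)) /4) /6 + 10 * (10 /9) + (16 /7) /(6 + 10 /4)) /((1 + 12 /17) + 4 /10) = 8055575 /1443456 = 5.58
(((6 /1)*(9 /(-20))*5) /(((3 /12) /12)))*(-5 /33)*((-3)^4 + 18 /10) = 89424 /11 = 8129.45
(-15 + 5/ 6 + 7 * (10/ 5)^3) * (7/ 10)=1757/ 60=29.28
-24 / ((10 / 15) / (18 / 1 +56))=-2664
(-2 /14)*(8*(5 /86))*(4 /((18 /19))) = -760 /2709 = -0.28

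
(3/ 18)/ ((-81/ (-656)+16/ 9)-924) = -984/ 5444071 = -0.00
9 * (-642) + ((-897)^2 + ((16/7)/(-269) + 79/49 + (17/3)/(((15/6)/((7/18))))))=1421472262789/1779435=798833.49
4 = 4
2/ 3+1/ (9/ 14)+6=74/ 9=8.22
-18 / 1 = -18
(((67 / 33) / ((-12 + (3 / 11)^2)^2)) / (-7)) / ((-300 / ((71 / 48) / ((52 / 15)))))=6331567 / 2182863271680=0.00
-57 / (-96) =19 / 32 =0.59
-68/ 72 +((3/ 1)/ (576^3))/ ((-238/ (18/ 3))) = -0.94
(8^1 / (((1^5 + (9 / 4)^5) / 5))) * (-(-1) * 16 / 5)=131072 / 60073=2.18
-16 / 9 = -1.78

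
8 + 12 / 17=148 / 17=8.71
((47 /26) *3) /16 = 141 /416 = 0.34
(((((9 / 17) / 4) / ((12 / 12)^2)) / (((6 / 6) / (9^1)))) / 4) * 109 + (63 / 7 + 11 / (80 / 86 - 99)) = 41.35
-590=-590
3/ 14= 0.21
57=57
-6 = -6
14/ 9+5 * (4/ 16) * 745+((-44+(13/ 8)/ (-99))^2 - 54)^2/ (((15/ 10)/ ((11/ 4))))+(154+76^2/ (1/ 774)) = 10975211.45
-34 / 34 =-1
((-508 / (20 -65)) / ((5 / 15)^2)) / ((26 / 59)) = 14986 / 65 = 230.55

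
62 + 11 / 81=5033 / 81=62.14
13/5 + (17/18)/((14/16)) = 1159/315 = 3.68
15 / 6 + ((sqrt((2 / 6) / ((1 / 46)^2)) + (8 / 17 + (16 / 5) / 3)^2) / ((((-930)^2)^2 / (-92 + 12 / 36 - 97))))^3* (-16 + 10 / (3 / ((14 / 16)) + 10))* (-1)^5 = 29713710883886788264180814490331603090388505103859 / 11885484353554715305672331629783396236419677734375 - 31699610640913535274211* sqrt(3) / 11698131466782034287782071884754130859375000000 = 2.50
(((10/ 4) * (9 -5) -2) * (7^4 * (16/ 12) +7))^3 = 456533000000000/ 27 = 16908629629629.63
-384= -384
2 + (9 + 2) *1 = 13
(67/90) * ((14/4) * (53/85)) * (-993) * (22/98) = -12929191/35700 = -362.16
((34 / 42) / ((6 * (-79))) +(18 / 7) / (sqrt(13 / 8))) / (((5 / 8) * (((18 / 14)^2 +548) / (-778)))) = 370328 / 95746815-1568448 * sqrt(26) / 1750645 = -4.56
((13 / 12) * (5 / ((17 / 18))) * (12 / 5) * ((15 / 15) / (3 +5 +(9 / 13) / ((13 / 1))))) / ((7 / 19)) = 751374 / 161959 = 4.64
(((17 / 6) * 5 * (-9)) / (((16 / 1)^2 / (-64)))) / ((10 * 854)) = 51 / 13664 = 0.00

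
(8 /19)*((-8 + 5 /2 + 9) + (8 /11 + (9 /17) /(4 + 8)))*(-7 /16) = -22365 /28424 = -0.79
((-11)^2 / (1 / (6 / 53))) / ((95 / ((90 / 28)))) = 3267 / 7049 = 0.46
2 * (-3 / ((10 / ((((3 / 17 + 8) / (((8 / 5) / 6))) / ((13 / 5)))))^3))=-27191892375 / 2763228416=-9.84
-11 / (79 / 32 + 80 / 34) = -5984 / 2623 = -2.28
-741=-741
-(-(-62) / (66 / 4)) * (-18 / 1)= 744 / 11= 67.64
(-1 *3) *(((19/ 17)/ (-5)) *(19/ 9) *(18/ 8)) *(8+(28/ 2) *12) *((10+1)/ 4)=131043/ 85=1541.68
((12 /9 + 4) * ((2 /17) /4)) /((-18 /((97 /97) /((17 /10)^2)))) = -400 /132651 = -0.00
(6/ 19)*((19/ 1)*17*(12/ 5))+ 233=2389/ 5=477.80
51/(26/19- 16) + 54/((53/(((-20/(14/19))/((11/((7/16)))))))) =-1486389/324148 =-4.59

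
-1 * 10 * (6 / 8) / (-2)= 15 / 4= 3.75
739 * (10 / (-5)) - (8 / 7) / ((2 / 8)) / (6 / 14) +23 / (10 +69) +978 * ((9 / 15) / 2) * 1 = -1416046 / 1185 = -1194.98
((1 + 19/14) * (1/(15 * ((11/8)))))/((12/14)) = 2/15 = 0.13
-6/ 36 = -1/ 6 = -0.17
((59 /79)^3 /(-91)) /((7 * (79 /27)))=-5545233 /24811201597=-0.00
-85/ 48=-1.77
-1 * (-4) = 4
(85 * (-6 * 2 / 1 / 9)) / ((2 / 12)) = -680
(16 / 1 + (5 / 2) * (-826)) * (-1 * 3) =6147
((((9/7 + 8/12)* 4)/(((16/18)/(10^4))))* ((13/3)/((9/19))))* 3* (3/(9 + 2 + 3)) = 25317500/49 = 516683.67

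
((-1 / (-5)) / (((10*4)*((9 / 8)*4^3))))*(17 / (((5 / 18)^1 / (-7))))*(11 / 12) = -1309 / 48000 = -0.03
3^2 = 9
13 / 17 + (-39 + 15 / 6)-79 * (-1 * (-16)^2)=686401 / 34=20188.26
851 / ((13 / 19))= 16169 / 13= 1243.77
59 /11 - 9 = -40 /11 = -3.64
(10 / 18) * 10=50 / 9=5.56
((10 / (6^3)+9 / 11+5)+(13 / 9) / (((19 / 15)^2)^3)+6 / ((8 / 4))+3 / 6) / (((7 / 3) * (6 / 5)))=2714658693125 / 782467092792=3.47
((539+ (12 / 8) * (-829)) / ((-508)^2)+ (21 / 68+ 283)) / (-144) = -1.97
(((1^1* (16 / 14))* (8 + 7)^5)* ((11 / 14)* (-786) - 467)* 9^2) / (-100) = 37358334000 / 49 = 762414979.59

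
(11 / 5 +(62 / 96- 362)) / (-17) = 86197 / 4080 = 21.13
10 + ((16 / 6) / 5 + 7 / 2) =421 / 30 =14.03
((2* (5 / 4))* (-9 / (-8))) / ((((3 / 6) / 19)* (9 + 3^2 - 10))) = 855 / 64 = 13.36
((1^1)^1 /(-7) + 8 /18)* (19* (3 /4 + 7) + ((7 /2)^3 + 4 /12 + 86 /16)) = 22325 /378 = 59.06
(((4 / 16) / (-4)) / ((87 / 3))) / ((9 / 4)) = -1 / 1044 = -0.00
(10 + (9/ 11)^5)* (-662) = -1105248058/ 161051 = -6862.72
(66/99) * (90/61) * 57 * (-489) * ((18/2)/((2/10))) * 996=-74956071600/61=-1228788059.02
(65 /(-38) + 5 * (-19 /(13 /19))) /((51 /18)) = -49.61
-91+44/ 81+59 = -2548/ 81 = -31.46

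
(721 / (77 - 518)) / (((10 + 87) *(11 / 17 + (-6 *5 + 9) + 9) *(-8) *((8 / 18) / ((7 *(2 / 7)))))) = -1751 / 2096752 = -0.00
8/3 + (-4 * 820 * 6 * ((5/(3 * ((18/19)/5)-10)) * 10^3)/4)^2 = 4000172607423443/588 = 6803014638475.24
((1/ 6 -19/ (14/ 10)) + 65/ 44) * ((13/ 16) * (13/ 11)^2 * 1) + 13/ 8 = -21306233/ 1788864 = -11.91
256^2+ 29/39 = 2555933/39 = 65536.74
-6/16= -3/8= -0.38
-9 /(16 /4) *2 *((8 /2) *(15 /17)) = -15.88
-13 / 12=-1.08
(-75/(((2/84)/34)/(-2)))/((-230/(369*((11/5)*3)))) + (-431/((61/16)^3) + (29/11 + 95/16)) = -2083971563548289/918819088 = -2268097.81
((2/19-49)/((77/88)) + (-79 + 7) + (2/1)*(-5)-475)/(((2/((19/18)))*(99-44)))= -9057/1540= -5.88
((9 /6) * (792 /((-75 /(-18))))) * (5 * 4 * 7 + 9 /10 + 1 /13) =65317428 /1625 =40195.34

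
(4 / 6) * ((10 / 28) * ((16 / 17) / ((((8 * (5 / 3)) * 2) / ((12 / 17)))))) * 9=108 / 2023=0.05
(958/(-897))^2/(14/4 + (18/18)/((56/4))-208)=-6424348/1151395479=-0.01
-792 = -792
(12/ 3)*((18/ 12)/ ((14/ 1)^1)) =3/ 7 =0.43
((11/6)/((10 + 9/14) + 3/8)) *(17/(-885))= -5236/1638135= -0.00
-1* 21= -21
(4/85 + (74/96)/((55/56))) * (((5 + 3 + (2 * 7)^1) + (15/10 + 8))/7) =14001/3740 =3.74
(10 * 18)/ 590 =18/ 59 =0.31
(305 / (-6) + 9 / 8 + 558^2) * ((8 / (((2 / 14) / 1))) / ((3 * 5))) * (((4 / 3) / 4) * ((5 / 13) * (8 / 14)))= 29886172 / 351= 85145.79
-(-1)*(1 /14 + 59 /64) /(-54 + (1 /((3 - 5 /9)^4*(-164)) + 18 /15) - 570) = -1335625225 /837435444867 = -0.00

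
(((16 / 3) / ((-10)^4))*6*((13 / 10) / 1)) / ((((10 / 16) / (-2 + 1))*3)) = -0.00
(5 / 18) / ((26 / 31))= 155 / 468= 0.33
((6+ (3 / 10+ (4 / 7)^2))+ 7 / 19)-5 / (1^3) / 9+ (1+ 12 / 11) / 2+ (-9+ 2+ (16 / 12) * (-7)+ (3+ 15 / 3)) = -391019 / 460845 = -0.85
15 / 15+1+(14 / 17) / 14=35 / 17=2.06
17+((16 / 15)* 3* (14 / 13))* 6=2449 / 65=37.68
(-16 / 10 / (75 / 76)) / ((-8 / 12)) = 304 / 125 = 2.43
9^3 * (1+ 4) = 3645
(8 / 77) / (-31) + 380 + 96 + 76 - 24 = 528.00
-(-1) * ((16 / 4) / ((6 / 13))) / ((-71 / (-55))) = 6.71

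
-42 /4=-21 /2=-10.50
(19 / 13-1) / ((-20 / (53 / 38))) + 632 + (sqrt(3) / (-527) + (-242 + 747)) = 1136.96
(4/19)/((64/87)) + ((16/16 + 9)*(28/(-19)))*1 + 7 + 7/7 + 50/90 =-16129/2736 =-5.90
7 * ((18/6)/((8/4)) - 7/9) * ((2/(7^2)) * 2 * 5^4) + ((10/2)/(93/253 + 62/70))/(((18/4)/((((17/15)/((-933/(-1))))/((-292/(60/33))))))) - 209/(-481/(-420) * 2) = 5727080807180165/34357860278469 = 166.69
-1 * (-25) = 25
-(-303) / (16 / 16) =303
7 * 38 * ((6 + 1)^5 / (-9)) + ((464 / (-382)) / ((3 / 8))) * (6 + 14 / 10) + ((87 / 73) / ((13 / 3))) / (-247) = -1000827731482373 / 2014693785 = -496764.19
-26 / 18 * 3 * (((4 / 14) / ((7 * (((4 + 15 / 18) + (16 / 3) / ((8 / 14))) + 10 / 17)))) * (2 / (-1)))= 0.02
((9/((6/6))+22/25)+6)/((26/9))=3573/650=5.50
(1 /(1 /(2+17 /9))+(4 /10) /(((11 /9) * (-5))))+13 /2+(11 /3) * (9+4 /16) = 437977 /9900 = 44.24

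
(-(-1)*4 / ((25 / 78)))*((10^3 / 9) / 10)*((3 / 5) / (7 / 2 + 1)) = 832 / 45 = 18.49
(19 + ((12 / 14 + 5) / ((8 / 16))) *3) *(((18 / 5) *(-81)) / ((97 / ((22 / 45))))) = -1350756 / 16975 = -79.57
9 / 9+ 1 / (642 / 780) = 237 / 107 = 2.21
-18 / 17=-1.06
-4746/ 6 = -791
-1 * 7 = -7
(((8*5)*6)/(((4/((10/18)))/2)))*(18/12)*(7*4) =2800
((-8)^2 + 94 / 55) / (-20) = -1807 / 550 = -3.29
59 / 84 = 0.70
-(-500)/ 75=20/ 3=6.67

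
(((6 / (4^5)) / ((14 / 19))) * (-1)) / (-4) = 57 / 28672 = 0.00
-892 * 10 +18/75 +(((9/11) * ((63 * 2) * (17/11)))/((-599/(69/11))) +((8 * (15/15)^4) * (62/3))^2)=18413.68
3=3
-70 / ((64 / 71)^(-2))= -286720 / 5041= -56.88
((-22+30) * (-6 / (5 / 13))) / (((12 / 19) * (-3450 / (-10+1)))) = -1482 / 2875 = -0.52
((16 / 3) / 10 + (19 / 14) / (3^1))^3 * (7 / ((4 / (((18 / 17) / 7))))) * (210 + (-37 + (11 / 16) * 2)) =824886099 / 18659200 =44.21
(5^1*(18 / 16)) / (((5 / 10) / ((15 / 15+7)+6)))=315 / 2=157.50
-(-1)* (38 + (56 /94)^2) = 84726 /2209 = 38.35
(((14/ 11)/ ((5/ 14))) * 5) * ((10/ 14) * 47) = 6580/ 11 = 598.18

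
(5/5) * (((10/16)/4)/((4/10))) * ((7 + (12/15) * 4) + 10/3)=1015/192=5.29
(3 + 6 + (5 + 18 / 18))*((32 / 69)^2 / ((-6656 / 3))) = -10 / 6877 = -0.00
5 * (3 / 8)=15 / 8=1.88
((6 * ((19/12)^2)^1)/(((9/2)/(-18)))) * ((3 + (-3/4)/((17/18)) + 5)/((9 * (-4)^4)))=-88445/470016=-0.19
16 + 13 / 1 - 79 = -50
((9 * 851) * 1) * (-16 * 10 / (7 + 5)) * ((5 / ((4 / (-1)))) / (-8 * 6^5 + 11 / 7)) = -178710 / 87089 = -2.05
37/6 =6.17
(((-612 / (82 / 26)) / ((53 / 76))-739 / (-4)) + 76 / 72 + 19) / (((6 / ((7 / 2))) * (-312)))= 40222609 / 292885632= 0.14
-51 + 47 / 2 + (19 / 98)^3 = -27.49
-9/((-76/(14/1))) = 63/38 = 1.66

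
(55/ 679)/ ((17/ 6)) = 330/ 11543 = 0.03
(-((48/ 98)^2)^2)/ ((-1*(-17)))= -331776/ 98001617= -0.00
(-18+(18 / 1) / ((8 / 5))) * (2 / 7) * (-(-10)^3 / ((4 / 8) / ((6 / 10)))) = -2314.29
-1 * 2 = -2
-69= -69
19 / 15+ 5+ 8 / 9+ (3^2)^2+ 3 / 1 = 4102 / 45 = 91.16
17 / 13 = 1.31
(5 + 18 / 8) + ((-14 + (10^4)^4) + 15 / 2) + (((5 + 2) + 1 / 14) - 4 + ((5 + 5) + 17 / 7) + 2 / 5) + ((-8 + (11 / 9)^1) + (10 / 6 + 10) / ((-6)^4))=194400000000000192091 / 19440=10000000000000009.88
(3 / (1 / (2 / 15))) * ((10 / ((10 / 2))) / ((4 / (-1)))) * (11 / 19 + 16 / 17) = -491 / 1615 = -0.30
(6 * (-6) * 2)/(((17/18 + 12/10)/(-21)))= 136080/193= 705.08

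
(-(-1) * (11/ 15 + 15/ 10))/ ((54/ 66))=737/ 270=2.73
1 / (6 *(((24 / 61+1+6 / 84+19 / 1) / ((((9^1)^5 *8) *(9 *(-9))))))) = -5446207368 / 17477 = -311621.41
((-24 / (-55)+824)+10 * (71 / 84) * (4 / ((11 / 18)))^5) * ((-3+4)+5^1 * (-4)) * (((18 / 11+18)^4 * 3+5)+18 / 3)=-867600032497.16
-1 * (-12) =12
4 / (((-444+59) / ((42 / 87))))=-8 / 1595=-0.01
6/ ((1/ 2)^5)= 192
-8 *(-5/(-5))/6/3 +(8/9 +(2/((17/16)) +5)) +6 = 2039/153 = 13.33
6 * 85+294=804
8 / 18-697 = -6269 / 9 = -696.56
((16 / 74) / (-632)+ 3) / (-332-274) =-0.00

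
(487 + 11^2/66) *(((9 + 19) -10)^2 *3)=475146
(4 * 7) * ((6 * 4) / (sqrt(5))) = 672 * sqrt(5) / 5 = 300.53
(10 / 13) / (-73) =-10 / 949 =-0.01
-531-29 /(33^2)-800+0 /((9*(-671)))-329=-1807769 /1089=-1660.03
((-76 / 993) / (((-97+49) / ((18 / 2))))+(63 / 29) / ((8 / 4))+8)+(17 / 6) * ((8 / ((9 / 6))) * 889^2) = 4126945600601 / 345564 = 11942637.55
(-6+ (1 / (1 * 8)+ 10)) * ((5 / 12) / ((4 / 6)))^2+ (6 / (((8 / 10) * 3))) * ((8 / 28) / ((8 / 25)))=13775 / 3584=3.84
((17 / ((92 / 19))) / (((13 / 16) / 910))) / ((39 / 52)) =361760 / 69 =5242.90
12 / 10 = 6 / 5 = 1.20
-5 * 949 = -4745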